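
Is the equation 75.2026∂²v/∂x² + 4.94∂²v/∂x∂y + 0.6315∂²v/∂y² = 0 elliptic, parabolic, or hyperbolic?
Computing B² - 4AC with A = 75.2026, B = 4.94, C = 0.6315: discriminant = -165.5581676 (negative). Answer: elliptic.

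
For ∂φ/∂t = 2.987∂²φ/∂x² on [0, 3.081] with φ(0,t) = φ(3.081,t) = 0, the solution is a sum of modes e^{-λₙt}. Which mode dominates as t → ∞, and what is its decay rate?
Eigenvalues: λₙ = 2.987n²π²/3.081².
First three modes:
  n=1: λ₁ = 2.987π²/3.081² ≈ 3.106
  n=2: λ₂ = 11.948π²/3.081² ≈ 12.423 (4× faster decay)
  n=3: λ₃ = 26.883π²/3.081² ≈ 27.951 (9× faster decay)
As t → ∞, higher modes decay exponentially faster. The n=1 mode dominates: φ ~ c₁ sin(πx/3.081) e^{-λ₁t}.
Decay rate: λ₁ = 2.987π²/3.081² ≈ 3.106.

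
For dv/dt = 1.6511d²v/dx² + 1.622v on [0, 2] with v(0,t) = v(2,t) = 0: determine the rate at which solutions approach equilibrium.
Eigenvalues: λₙ = 1.6511n²π²/2² - 1.622.
First three modes:
  n=1: λ₁ = 1.6511π²/2² - 1.622 ≈ 2.452
  n=2: λ₂ = 6.6044π²/2² - 1.622 ≈ 14.674
  n=3: λ₃ = 14.8599π²/2² - 1.622 ≈ 35.043
Since 1.6511π²/2² ≈ 4.074 > 1.622, all λₙ > 0.
The n=1 mode decays slowest → dominates as t → ∞.
Asymptotic: v ~ c₁ sin(πx/2) e^{-λ₁t} with decay rate λ₁ ≈ 2.452.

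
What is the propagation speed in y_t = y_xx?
Infinite. The heat equation is parabolic, not hyperbolic, so disturbances propagate instantly.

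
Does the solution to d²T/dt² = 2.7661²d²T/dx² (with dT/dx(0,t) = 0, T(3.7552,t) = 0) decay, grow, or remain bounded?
T oscillates (no decay). Energy is conserved; the solution oscillates indefinitely as standing waves.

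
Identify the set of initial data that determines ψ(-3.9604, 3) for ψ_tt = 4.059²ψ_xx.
Domain of dependence: [-16.1374, 8.2166]. Signals travel at speed 4.059, so data within |x - -3.9604| ≤ 4.059·3 = 12.177 can reach the point.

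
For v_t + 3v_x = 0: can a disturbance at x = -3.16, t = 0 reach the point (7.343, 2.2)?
No. Only data at x = 0.743 affects (7.343, 2.2). Advection has one-way propagation along characteristics.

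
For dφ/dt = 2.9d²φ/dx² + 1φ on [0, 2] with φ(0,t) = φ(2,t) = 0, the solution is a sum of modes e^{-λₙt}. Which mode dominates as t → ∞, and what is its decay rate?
Eigenvalues: λₙ = 2.9n²π²/2² - 1.
First three modes:
  n=1: λ₁ = 2.9π²/2² - 1 ≈ 6.155
  n=2: λ₂ = 11.6π²/2² - 1 ≈ 27.622
  n=3: λ₃ = 26.1π²/2² - 1 ≈ 63.399
Since 2.9π²/2² ≈ 7.155 > 1, all λₙ > 0.
The n=1 mode decays slowest → dominates as t → ∞.
Asymptotic: φ ~ c₁ sin(πx/2) e^{-λ₁t} with decay rate λ₁ ≈ 6.155.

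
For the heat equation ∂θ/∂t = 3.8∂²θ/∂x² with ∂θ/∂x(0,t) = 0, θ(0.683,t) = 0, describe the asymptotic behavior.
θ → 0. Heat escapes through the Dirichlet boundary.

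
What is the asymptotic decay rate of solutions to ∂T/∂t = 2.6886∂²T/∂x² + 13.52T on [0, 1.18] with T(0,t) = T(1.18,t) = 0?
Eigenvalues: λₙ = 2.6886n²π²/1.18² - 13.52.
First three modes:
  n=1: λ₁ = 2.6886π²/1.18² - 13.52 ≈ 5.537
  n=2: λ₂ = 10.7544π²/1.18² - 13.52 ≈ 62.709
  n=3: λ₃ = 24.1974π²/1.18² - 13.52 ≈ 157.996
Since 2.6886π²/1.18² ≈ 19.057 > 13.52, all λₙ > 0.
The n=1 mode decays slowest → dominates as t → ∞.
Asymptotic: T ~ c₁ sin(πx/1.18) e^{-λ₁t} with decay rate λ₁ ≈ 5.537.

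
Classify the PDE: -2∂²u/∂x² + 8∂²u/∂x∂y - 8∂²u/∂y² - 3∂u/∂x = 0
A = -2, B = 8, C = -8. Discriminant B² - 4AC = 0. Since 0 = 0, parabolic.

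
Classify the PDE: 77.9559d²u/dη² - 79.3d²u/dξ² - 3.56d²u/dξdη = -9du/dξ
Rewriting in standard form: -79.3d²u/dξ² - 3.56d²u/dξdη + 77.9559d²u/dη² + 9du/dξ = 0. A = -79.3, B = -3.56, C = 77.9559. Discriminant B² - 4AC = 24740.28508. Since 24740.28508 > 0, hyperbolic.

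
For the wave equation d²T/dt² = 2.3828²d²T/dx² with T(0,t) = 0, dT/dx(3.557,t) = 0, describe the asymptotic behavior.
T oscillates (no decay). Energy is conserved; the solution oscillates indefinitely as standing waves.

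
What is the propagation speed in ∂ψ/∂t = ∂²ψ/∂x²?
Infinite. The heat equation is parabolic, not hyperbolic, so disturbances propagate instantly.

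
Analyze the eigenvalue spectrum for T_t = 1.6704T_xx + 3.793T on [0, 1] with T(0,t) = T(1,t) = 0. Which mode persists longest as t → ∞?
Eigenvalues: λₙ = 1.6704n²π²/1² - 3.793.
First three modes:
  n=1: λ₁ = 1.6704π² - 3.793 ≈ 12.693
  n=2: λ₂ = 6.6816π² - 3.793 ≈ 62.152
  n=3: λ₃ = 15.0336π² - 3.793 ≈ 144.583
Since 1.6704π² ≈ 16.486 > 3.793, all λₙ > 0.
The n=1 mode decays slowest → dominates as t → ∞.
Asymptotic: T ~ c₁ sin(πx/1) e^{-λ₁t} with decay rate λ₁ ≈ 12.693.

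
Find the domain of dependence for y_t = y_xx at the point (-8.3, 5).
The entire real line. The heat equation has infinite propagation speed: any initial disturbance instantly affects all points (though exponentially small far away).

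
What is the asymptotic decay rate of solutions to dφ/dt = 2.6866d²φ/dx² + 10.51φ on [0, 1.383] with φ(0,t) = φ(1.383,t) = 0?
Eigenvalues: λₙ = 2.6866n²π²/1.383² - 10.51.
First three modes:
  n=1: λ₁ = 2.6866π²/1.383² - 10.51 ≈ 3.353
  n=2: λ₂ = 10.7464π²/1.383² - 10.51 ≈ 44.942
  n=3: λ₃ = 24.1794π²/1.383² - 10.51 ≈ 114.257
Since 2.6866π²/1.383² ≈ 13.863 > 10.51, all λₙ > 0.
The n=1 mode decays slowest → dominates as t → ∞.
Asymptotic: φ ~ c₁ sin(πx/1.383) e^{-λ₁t} with decay rate λ₁ ≈ 3.353.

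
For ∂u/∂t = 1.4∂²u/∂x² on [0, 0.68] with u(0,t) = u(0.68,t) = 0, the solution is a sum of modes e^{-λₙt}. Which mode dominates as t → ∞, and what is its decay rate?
Eigenvalues: λₙ = 1.4n²π²/0.68².
First three modes:
  n=1: λ₁ = 1.4π²/0.68² ≈ 29.882
  n=2: λ₂ = 5.6π²/0.68² ≈ 119.528 (4× faster decay)
  n=3: λ₃ = 12.6π²/0.68² ≈ 268.938 (9× faster decay)
As t → ∞, higher modes decay exponentially faster. The n=1 mode dominates: u ~ c₁ sin(πx/0.68) e^{-λ₁t}.
Decay rate: λ₁ = 1.4π²/0.68² ≈ 29.882.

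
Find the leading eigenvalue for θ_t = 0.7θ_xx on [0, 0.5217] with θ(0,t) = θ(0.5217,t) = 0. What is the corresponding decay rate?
Eigenvalues: λₙ = 0.7n²π²/0.5217².
First three modes:
  n=1: λ₁ = 0.7π²/0.5217² ≈ 25.384
  n=2: λ₂ = 2.8π²/0.5217² ≈ 101.535 (4× faster decay)
  n=3: λ₃ = 6.3π²/0.5217² ≈ 228.454 (9× faster decay)
As t → ∞, higher modes decay exponentially faster. The n=1 mode dominates: θ ~ c₁ sin(πx/0.5217) e^{-λ₁t}.
Decay rate: λ₁ = 0.7π²/0.5217² ≈ 25.384.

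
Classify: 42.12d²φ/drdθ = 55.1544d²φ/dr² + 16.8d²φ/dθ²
Rewriting in standard form: -55.1544d²φ/dr² + 42.12d²φ/drdθ - 16.8d²φ/dθ² = 0. Elliptic (discriminant = -1932.28128).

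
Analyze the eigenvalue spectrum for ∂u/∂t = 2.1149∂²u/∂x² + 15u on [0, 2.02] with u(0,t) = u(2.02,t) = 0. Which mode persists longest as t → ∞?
Eigenvalues: λₙ = 2.1149n²π²/2.02² - 15.
First three modes:
  n=1: λ₁ = 2.1149π²/2.02² - 15 ≈ -9.885
  n=2: λ₂ = 8.4596π²/2.02² - 15 ≈ 5.462
  n=3: λ₃ = 19.0341π²/2.02² - 15 ≈ 31.039
Since 2.1149π²/2.02² ≈ 5.115 < 15, λ₁ < 0.
The n=1 mode grows fastest (−λₙ is largest for n=1) → dominates.
Asymptotic: u ~ c₁ sin(πx/2.02) e^{9.885t} (exponential growth at rate −λ₁ ≈ 9.885).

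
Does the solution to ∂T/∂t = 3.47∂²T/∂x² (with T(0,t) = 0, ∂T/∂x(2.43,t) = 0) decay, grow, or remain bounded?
T → 0. Heat escapes through the Dirichlet boundary.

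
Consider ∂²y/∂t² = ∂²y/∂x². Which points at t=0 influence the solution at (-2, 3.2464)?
Domain of dependence: [-5.2464, 1.2464]. Signals travel at speed 1, so data within |x - -2| ≤ 1·3.2464 = 3.2464 can reach the point.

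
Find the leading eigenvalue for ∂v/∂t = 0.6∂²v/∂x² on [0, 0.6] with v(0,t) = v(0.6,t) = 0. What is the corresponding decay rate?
Eigenvalues: λₙ = 0.6n²π²/0.6².
First three modes:
  n=1: λ₁ = 0.6π²/0.6² ≈ 16.449
  n=2: λ₂ = 2.4π²/0.6² ≈ 65.797 (4× faster decay)
  n=3: λ₃ = 5.4π²/0.6² ≈ 148.044 (9× faster decay)
As t → ∞, higher modes decay exponentially faster. The n=1 mode dominates: v ~ c₁ sin(πx/0.6) e^{-λ₁t}.
Decay rate: λ₁ = 0.6π²/0.6² ≈ 16.449.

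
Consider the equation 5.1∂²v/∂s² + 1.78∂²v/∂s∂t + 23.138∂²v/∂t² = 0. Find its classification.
Elliptic. (A = 5.1, B = 1.78, C = 23.138 gives B² - 4AC = -468.8468.)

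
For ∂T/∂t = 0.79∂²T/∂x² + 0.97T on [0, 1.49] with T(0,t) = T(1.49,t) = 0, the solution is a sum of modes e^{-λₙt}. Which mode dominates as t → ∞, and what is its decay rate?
Eigenvalues: λₙ = 0.79n²π²/1.49² - 0.97.
First three modes:
  n=1: λ₁ = 0.79π²/1.49² - 0.97 ≈ 2.542
  n=2: λ₂ = 3.16π²/1.49² - 0.97 ≈ 13.078
  n=3: λ₃ = 7.11π²/1.49² - 0.97 ≈ 30.638
Since 0.79π²/1.49² ≈ 3.512 > 0.97, all λₙ > 0.
The n=1 mode decays slowest → dominates as t → ∞.
Asymptotic: T ~ c₁ sin(πx/1.49) e^{-λ₁t} with decay rate λ₁ ≈ 2.542.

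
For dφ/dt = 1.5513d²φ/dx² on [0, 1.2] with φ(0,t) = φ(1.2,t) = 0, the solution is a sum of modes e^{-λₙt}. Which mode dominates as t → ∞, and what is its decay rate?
Eigenvalues: λₙ = 1.5513n²π²/1.2².
First three modes:
  n=1: λ₁ = 1.5513π²/1.2² ≈ 10.632
  n=2: λ₂ = 6.2052π²/1.2² ≈ 42.53 (4× faster decay)
  n=3: λ₃ = 13.9617π²/1.2² ≈ 95.692 (9× faster decay)
As t → ∞, higher modes decay exponentially faster. The n=1 mode dominates: φ ~ c₁ sin(πx/1.2) e^{-λ₁t}.
Decay rate: λ₁ = 1.5513π²/1.2² ≈ 10.632.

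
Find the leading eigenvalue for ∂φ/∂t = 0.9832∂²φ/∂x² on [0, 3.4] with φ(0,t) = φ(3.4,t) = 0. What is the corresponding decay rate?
Eigenvalues: λₙ = 0.9832n²π²/3.4².
First three modes:
  n=1: λ₁ = 0.9832π²/3.4² ≈ 0.839
  n=2: λ₂ = 3.9328π²/3.4² ≈ 3.358 (4× faster decay)
  n=3: λ₃ = 8.8488π²/3.4² ≈ 7.555 (9× faster decay)
As t → ∞, higher modes decay exponentially faster. The n=1 mode dominates: φ ~ c₁ sin(πx/3.4) e^{-λ₁t}.
Decay rate: λ₁ = 0.9832π²/3.4² ≈ 0.839.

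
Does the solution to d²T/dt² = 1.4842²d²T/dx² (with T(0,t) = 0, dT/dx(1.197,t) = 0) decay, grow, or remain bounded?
T oscillates (no decay). Energy is conserved; the solution oscillates indefinitely as standing waves.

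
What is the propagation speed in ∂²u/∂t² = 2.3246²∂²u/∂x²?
Speed = 2.3246. Information travels along characteristics x = x₀ ± 2.3246t.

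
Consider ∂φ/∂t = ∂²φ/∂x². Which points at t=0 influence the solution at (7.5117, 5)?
The entire real line. The heat equation has infinite propagation speed: any initial disturbance instantly affects all points (though exponentially small far away).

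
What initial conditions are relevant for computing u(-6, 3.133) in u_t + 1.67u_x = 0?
A single point: x = -11.23211. The characteristic through (-6, 3.133) is x - 1.67t = const, so x = -6 - 1.67·3.133 = -11.23211.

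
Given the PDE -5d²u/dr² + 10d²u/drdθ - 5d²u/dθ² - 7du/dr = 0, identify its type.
The second-order coefficients are A = -5, B = 10, C = -5. Since B² - 4AC = 0 = 0, this is a parabolic PDE.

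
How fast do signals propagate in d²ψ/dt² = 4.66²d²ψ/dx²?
Speed = 4.66. Information travels along characteristics x = x₀ ± 4.66t.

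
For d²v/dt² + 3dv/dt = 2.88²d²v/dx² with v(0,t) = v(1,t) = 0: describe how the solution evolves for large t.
v → 0. Damping (γ=3) dissipates energy; oscillations decay exponentially.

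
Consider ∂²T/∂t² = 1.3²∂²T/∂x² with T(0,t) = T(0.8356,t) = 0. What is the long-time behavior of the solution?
As t → ∞, T oscillates (no decay). Energy is conserved; the solution oscillates indefinitely as standing waves.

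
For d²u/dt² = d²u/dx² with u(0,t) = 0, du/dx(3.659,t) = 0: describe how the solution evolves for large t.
u oscillates (no decay). Energy is conserved; the solution oscillates indefinitely as standing waves.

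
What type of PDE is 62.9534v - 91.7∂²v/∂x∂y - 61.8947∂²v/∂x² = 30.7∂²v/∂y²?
Rewriting in standard form: -61.8947∂²v/∂x² - 91.7∂²v/∂x∂y - 30.7∂²v/∂y² + 62.9534v = 0. With A = -61.8947, B = -91.7, C = -30.7, the discriminant is 808.22084. This is a hyperbolic PDE.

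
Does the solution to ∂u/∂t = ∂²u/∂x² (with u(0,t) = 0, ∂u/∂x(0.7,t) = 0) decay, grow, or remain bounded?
u → 0. Heat escapes through the Dirichlet boundary.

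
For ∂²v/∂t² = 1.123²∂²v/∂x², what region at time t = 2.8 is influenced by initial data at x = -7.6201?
Domain of influence: [-10.7645, -4.4757]. Data at x = -7.6201 spreads outward at speed 1.123.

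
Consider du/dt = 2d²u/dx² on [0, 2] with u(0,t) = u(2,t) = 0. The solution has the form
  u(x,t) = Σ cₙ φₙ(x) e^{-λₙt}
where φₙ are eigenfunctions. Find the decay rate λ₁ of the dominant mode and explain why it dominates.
Eigenvalues: λₙ = 2n²π²/2².
First three modes:
  n=1: λ₁ = 2π²/2² ≈ 4.935
  n=2: λ₂ = 8π²/2² ≈ 19.739 (4× faster decay)
  n=3: λ₃ = 18π²/2² ≈ 44.413 (9× faster decay)
As t → ∞, higher modes decay exponentially faster. The n=1 mode dominates: u ~ c₁ sin(πx/2) e^{-λ₁t}.
Decay rate: λ₁ = 2π²/2² ≈ 4.935.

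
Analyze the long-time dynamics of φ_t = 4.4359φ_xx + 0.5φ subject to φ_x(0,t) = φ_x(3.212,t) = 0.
Long-time behavior: φ grows unboundedly. With Neumann BCs the constant mode has diffusion eigenvalue 0, so any r > 0 makes it grow like e^(0.5t); solution grows exponentially.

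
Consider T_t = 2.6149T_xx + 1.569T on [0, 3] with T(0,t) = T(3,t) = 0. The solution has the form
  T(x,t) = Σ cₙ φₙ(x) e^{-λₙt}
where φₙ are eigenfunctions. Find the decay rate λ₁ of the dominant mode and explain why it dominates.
Eigenvalues: λₙ = 2.6149n²π²/3² - 1.569.
First three modes:
  n=1: λ₁ = 2.6149π²/3² - 1.569 ≈ 1.299
  n=2: λ₂ = 10.4596π²/3² - 1.569 ≈ 9.901
  n=3: λ₃ = 23.5341π²/3² - 1.569 ≈ 24.239
Since 2.6149π²/3² ≈ 2.868 > 1.569, all λₙ > 0.
The n=1 mode decays slowest → dominates as t → ∞.
Asymptotic: T ~ c₁ sin(πx/3) e^{-λ₁t} with decay rate λ₁ ≈ 1.299.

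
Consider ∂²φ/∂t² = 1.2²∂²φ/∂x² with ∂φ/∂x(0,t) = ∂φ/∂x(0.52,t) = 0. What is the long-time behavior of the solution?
As t → ∞, φ oscillates about a mean that drifts linearly in t (generically unbounded; no decay). There is no damping, so the nonconstant modes persist as standing waves (energy conserved, no decay). But with Neumann conditions at both ends the constant mode has eigenvalue 0: the spatial mean M(t) of φ satisfies M'' = 0, so M(t) = M(0) + M'(0)·t. Unless the initial velocity has zero mean (∫φ_t(x,0)dx = 0), the solution grows linearly in t (unbounded, though not exponentially); if it does have zero mean, the solution stays bounded and simply oscillates.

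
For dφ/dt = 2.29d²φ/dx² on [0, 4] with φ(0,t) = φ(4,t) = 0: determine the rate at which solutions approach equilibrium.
Eigenvalues: λₙ = 2.29n²π²/4².
First three modes:
  n=1: λ₁ = 2.29π²/4² ≈ 1.413
  n=2: λ₂ = 9.16π²/4² ≈ 5.65 (4× faster decay)
  n=3: λ₃ = 20.61π²/4² ≈ 12.713 (9× faster decay)
As t → ∞, higher modes decay exponentially faster. The n=1 mode dominates: φ ~ c₁ sin(πx/4) e^{-λ₁t}.
Decay rate: λ₁ = 2.29π²/4² ≈ 1.413.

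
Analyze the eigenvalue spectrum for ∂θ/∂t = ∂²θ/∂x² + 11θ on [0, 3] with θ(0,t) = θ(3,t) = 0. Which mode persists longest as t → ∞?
Eigenvalues: λₙ = n²π²/3² - 11.
First three modes:
  n=1: λ₁ = π²/3² - 11 ≈ -9.903
  n=2: λ₂ = 4π²/3² - 11 ≈ -6.614
  n=3: λ₃ = 9π²/3² - 11 ≈ -1.13
Since π²/3² ≈ 1.097 < 11, λ₁ < 0.
The n=1 mode grows fastest (−λₙ is largest for n=1) → dominates.
Asymptotic: θ ~ c₁ sin(πx/3) e^{9.903t} (exponential growth at rate −λ₁ ≈ 9.903).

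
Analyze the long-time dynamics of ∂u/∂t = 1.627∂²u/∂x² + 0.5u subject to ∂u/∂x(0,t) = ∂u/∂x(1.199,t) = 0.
Long-time behavior: u grows unboundedly. With Neumann BCs the constant mode has diffusion eigenvalue 0, so any r > 0 makes it grow like e^(0.5t); solution grows exponentially.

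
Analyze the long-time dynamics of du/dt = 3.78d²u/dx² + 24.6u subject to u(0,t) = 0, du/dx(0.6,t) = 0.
Long-time behavior: u → 0. Diffusion dominates reaction (r=24.6 < κπ²/(4L²)≈25.91); solution decays.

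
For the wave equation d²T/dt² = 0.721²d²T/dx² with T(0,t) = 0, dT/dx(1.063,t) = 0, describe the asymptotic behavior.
T oscillates (no decay). Energy is conserved; the solution oscillates indefinitely as standing waves.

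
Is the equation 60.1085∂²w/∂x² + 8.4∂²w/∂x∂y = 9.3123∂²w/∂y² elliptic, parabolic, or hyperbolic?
Rewriting in standard form: 60.1085∂²w/∂x² + 8.4∂²w/∂x∂y - 9.3123∂²w/∂y² = 0. Computing B² - 4AC with A = 60.1085, B = 8.4, C = -9.3123: discriminant = 2309.5535382 (positive). Answer: hyperbolic.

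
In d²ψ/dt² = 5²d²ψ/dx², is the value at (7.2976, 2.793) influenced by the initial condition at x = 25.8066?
No. The domain of dependence is [-6.6674, 21.2626], and 25.8066 is outside this interval.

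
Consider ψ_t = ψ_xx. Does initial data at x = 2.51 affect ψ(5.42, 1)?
Yes, for any finite x. The heat equation has infinite propagation speed, so all initial data affects all points at any t > 0.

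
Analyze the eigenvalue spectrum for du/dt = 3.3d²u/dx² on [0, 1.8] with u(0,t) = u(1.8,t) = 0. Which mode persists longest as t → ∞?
Eigenvalues: λₙ = 3.3n²π²/1.8².
First three modes:
  n=1: λ₁ = 3.3π²/1.8² ≈ 10.052
  n=2: λ₂ = 13.2π²/1.8² ≈ 40.209 (4× faster decay)
  n=3: λ₃ = 29.7π²/1.8² ≈ 90.471 (9× faster decay)
As t → ∞, higher modes decay exponentially faster. The n=1 mode dominates: u ~ c₁ sin(πx/1.8) e^{-λ₁t}.
Decay rate: λ₁ = 3.3π²/1.8² ≈ 10.052.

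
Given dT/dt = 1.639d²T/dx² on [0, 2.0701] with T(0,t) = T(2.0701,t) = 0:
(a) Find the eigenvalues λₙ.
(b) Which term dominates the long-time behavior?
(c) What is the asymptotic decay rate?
Eigenvalues: λₙ = 1.639n²π²/2.0701².
First three modes:
  n=1: λ₁ = 1.639π²/2.0701² ≈ 3.775
  n=2: λ₂ = 6.556π²/2.0701² ≈ 15.099 (4× faster decay)
  n=3: λ₃ = 14.751π²/2.0701² ≈ 33.973 (9× faster decay)
As t → ∞, higher modes decay exponentially faster. The n=1 mode dominates: T ~ c₁ sin(πx/2.0701) e^{-λ₁t}.
Decay rate: λ₁ = 1.639π²/2.0701² ≈ 3.775.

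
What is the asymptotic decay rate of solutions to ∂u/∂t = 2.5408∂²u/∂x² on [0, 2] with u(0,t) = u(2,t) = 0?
Eigenvalues: λₙ = 2.5408n²π²/2².
First three modes:
  n=1: λ₁ = 2.5408π²/2² ≈ 6.269
  n=2: λ₂ = 10.1632π²/2² ≈ 25.077 (4× faster decay)
  n=3: λ₃ = 22.8672π²/2² ≈ 56.423 (9× faster decay)
As t → ∞, higher modes decay exponentially faster. The n=1 mode dominates: u ~ c₁ sin(πx/2) e^{-λ₁t}.
Decay rate: λ₁ = 2.5408π²/2² ≈ 6.269.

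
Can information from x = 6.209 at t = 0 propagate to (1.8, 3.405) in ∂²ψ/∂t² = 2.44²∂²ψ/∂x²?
Yes. The domain of dependence is [-6.5082, 10.1082], and 6.209 ∈ [-6.5082, 10.1082].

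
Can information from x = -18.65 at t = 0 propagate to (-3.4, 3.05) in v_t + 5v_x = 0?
Yes. The characteristic through (-3.4, 3.05) passes through x = -18.65.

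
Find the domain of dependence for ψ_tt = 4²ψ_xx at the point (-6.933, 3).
Domain of dependence: [-18.933, 5.067]. Signals travel at speed 4, so data within |x - -6.933| ≤ 4·3 = 12 can reach the point.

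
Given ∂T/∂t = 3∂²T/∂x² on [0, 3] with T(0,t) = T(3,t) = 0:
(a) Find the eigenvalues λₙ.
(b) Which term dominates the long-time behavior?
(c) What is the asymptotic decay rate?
Eigenvalues: λₙ = 3n²π²/3².
First three modes:
  n=1: λ₁ = 3π²/3² ≈ 3.29
  n=2: λ₂ = 12π²/3² ≈ 13.159 (4× faster decay)
  n=3: λ₃ = 27π²/3² ≈ 29.609 (9× faster decay)
As t → ∞, higher modes decay exponentially faster. The n=1 mode dominates: T ~ c₁ sin(πx/3) e^{-λ₁t}.
Decay rate: λ₁ = 3π²/3² ≈ 3.29.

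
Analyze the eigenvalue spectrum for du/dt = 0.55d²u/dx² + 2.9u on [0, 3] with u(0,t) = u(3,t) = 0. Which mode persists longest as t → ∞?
Eigenvalues: λₙ = 0.55n²π²/3² - 2.9.
First three modes:
  n=1: λ₁ = 0.55π²/3² - 2.9 ≈ -2.297
  n=2: λ₂ = 2.2π²/3² - 2.9 ≈ -0.487
  n=3: λ₃ = 4.95π²/3² - 2.9 ≈ 2.528
Since 0.55π²/3² ≈ 0.603 < 2.9, λ₁ < 0.
The n=1 mode grows fastest (−λₙ is largest for n=1) → dominates.
Asymptotic: u ~ c₁ sin(πx/3) e^{2.297t} (exponential growth at rate −λ₁ ≈ 2.297).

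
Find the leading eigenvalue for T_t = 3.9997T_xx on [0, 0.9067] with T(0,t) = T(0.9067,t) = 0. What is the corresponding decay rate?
Eigenvalues: λₙ = 3.9997n²π²/0.9067².
First three modes:
  n=1: λ₁ = 3.9997π²/0.9067² ≈ 48.018
  n=2: λ₂ = 15.9988π²/0.9067² ≈ 192.07 (4× faster decay)
  n=3: λ₃ = 35.9973π²/0.9067² ≈ 432.158 (9× faster decay)
As t → ∞, higher modes decay exponentially faster. The n=1 mode dominates: T ~ c₁ sin(πx/0.9067) e^{-λ₁t}.
Decay rate: λ₁ = 3.9997π²/0.9067² ≈ 48.018.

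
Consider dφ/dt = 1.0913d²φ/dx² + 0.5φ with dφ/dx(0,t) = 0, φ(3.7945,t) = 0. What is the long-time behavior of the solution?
As t → ∞, φ grows unboundedly. Reaction dominates diffusion (r=0.5 > κπ²/(4L²)≈0.19); solution grows exponentially.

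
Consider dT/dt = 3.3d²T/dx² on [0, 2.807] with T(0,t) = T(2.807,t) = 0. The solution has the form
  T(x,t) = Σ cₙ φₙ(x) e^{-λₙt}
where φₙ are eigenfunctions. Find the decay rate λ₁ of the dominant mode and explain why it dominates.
Eigenvalues: λₙ = 3.3n²π²/2.807².
First three modes:
  n=1: λ₁ = 3.3π²/2.807² ≈ 4.134
  n=2: λ₂ = 13.2π²/2.807² ≈ 16.534 (4× faster decay)
  n=3: λ₃ = 29.7π²/2.807² ≈ 37.202 (9× faster decay)
As t → ∞, higher modes decay exponentially faster. The n=1 mode dominates: T ~ c₁ sin(πx/2.807) e^{-λ₁t}.
Decay rate: λ₁ = 3.3π²/2.807² ≈ 4.134.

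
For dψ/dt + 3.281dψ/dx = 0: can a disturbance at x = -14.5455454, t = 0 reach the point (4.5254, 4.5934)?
No. Only data at x = -10.5455454 affects (4.5254, 4.5934). Advection has one-way propagation along characteristics.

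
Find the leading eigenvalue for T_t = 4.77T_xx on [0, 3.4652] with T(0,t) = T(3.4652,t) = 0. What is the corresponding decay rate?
Eigenvalues: λₙ = 4.77n²π²/3.4652².
First three modes:
  n=1: λ₁ = 4.77π²/3.4652² ≈ 3.921
  n=2: λ₂ = 19.08π²/3.4652² ≈ 15.683 (4× faster decay)
  n=3: λ₃ = 42.93π²/3.4652² ≈ 35.286 (9× faster decay)
As t → ∞, higher modes decay exponentially faster. The n=1 mode dominates: T ~ c₁ sin(πx/3.4652) e^{-λ₁t}.
Decay rate: λ₁ = 4.77π²/3.4652² ≈ 3.921.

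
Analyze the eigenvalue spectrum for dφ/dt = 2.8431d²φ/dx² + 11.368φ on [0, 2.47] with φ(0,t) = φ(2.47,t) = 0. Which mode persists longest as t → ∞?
Eigenvalues: λₙ = 2.8431n²π²/2.47² - 11.368.
First three modes:
  n=1: λ₁ = 2.8431π²/2.47² - 11.368 ≈ -6.769
  n=2: λ₂ = 11.3724π²/2.47² - 11.368 ≈ 7.029
  n=3: λ₃ = 25.5879π²/2.47² - 11.368 ≈ 30.026
Since 2.8431π²/2.47² ≈ 4.599 < 11.368, λ₁ < 0.
The n=1 mode grows fastest (−λₙ is largest for n=1) → dominates.
Asymptotic: φ ~ c₁ sin(πx/2.47) e^{6.769t} (exponential growth at rate −λ₁ ≈ 6.769).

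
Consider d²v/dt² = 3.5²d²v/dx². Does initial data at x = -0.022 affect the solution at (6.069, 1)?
No. The domain of dependence is [2.569, 9.569], and -0.022 is outside this interval.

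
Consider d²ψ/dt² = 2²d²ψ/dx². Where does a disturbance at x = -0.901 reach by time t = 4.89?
Domain of influence: [-10.681, 8.879]. Data at x = -0.901 spreads outward at speed 2.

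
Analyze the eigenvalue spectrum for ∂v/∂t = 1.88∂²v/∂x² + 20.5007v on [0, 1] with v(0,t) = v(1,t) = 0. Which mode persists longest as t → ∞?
Eigenvalues: λₙ = 1.88n²π²/1² - 20.5007.
First three modes:
  n=1: λ₁ = 1.88π² - 20.5007 ≈ -1.946
  n=2: λ₂ = 7.52π² - 20.5007 ≈ 53.719
  n=3: λ₃ = 16.92π² - 20.5007 ≈ 146.493
Since 1.88π² ≈ 18.555 < 20.5007, λ₁ < 0.
The n=1 mode grows fastest (−λₙ is largest for n=1) → dominates.
Asymptotic: v ~ c₁ sin(πx/1) e^{1.946t} (exponential growth at rate −λ₁ ≈ 1.946).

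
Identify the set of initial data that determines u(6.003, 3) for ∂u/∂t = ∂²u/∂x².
The entire real line. The heat equation has infinite propagation speed: any initial disturbance instantly affects all points (though exponentially small far away).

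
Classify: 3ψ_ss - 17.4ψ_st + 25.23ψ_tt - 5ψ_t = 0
Parabolic (discriminant = 0).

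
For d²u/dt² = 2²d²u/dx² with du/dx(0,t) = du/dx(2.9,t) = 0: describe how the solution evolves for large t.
u oscillates about a mean that drifts linearly in t (generically unbounded; no decay). There is no damping, so the nonconstant modes persist as standing waves (energy conserved, no decay). But with Neumann conditions at both ends the constant mode has eigenvalue 0: the spatial mean M(t) of u satisfies M'' = 0, so M(t) = M(0) + M'(0)·t. Unless the initial velocity has zero mean (∫u_t(x,0)dx = 0), the solution grows linearly in t (unbounded, though not exponentially); if it does have zero mean, the solution stays bounded and simply oscillates.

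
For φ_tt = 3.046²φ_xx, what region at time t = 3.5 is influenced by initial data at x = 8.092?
Domain of influence: [-2.569, 18.753]. Data at x = 8.092 spreads outward at speed 3.046.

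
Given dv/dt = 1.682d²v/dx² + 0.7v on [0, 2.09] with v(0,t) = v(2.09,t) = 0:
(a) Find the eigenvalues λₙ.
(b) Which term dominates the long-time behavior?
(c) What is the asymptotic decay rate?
Eigenvalues: λₙ = 1.682n²π²/2.09² - 0.7.
First three modes:
  n=1: λ₁ = 1.682π²/2.09² - 0.7 ≈ 3.1
  n=2: λ₂ = 6.728π²/2.09² - 0.7 ≈ 14.502
  n=3: λ₃ = 15.138π²/2.09² - 0.7 ≈ 33.504
Since 1.682π²/2.09² ≈ 3.8 > 0.7, all λₙ > 0.
The n=1 mode decays slowest → dominates as t → ∞.
Asymptotic: v ~ c₁ sin(πx/2.09) e^{-λ₁t} with decay rate λ₁ ≈ 3.1.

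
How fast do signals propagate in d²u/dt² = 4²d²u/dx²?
Speed = 4. Information travels along characteristics x = x₀ ± 4t.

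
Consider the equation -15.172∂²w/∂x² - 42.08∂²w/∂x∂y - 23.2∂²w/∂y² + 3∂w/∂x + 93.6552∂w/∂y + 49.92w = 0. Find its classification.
Hyperbolic. (A = -15.172, B = -42.08, C = -23.2 gives B² - 4AC = 362.7648.)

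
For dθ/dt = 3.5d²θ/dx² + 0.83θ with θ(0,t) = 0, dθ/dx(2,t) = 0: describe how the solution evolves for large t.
θ → 0. Diffusion dominates reaction (r=0.83 < κπ²/(4L²)≈2.16); solution decays.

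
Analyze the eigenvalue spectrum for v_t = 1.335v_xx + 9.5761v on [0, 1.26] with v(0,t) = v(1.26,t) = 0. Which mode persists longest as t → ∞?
Eigenvalues: λₙ = 1.335n²π²/1.26² - 9.5761.
First three modes:
  n=1: λ₁ = 1.335π²/1.26² - 9.5761 ≈ -1.277
  n=2: λ₂ = 5.34π²/1.26² - 9.5761 ≈ 23.621
  n=3: λ₃ = 12.015π²/1.26² - 9.5761 ≈ 65.117
Since 1.335π²/1.26² ≈ 8.299 < 9.5761, λ₁ < 0.
The n=1 mode grows fastest (−λₙ is largest for n=1) → dominates.
Asymptotic: v ~ c₁ sin(πx/1.26) e^{1.277t} (exponential growth at rate −λ₁ ≈ 1.277).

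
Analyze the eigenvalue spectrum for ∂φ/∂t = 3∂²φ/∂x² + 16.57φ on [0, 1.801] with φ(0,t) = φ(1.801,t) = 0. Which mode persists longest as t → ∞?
Eigenvalues: λₙ = 3n²π²/1.801² - 16.57.
First three modes:
  n=1: λ₁ = 3π²/1.801² - 16.57 ≈ -7.442
  n=2: λ₂ = 12π²/1.801² - 16.57 ≈ 19.944
  n=3: λ₃ = 27π²/1.801² - 16.57 ≈ 65.585
Since 3π²/1.801² ≈ 9.128 < 16.57, λ₁ < 0.
The n=1 mode grows fastest (−λₙ is largest for n=1) → dominates.
Asymptotic: φ ~ c₁ sin(πx/1.801) e^{7.442t} (exponential growth at rate −λ₁ ≈ 7.442).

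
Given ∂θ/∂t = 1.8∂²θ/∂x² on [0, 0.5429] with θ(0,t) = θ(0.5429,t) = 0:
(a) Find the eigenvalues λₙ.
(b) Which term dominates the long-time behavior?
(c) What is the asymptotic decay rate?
Eigenvalues: λₙ = 1.8n²π²/0.5429².
First three modes:
  n=1: λ₁ = 1.8π²/0.5429² ≈ 60.274
  n=2: λ₂ = 7.2π²/0.5429² ≈ 241.097 (4× faster decay)
  n=3: λ₃ = 16.2π²/0.5429² ≈ 542.469 (9× faster decay)
As t → ∞, higher modes decay exponentially faster. The n=1 mode dominates: θ ~ c₁ sin(πx/0.5429) e^{-λ₁t}.
Decay rate: λ₁ = 1.8π²/0.5429² ≈ 60.274.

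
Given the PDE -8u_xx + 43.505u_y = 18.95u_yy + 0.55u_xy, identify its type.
Rewriting in standard form: -8u_xx - 0.55u_xy - 18.95u_yy + 43.505u_y = 0. The second-order coefficients are A = -8, B = -0.55, C = -18.95. Since B² - 4AC = -606.0975 < 0, this is an elliptic PDE.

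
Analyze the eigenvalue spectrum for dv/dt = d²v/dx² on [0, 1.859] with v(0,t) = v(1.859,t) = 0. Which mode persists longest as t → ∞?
Eigenvalues: λₙ = n²π²/1.859².
First three modes:
  n=1: λ₁ = π²/1.859² ≈ 2.856
  n=2: λ₂ = 4π²/1.859² ≈ 11.424 (4× faster decay)
  n=3: λ₃ = 9π²/1.859² ≈ 25.703 (9× faster decay)
As t → ∞, higher modes decay exponentially faster. The n=1 mode dominates: v ~ c₁ sin(πx/1.859) e^{-λ₁t}.
Decay rate: λ₁ = π²/1.859² ≈ 2.856.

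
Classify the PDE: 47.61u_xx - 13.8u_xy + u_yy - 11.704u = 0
A = 47.61, B = -13.8, C = 1. Discriminant B² - 4AC = 0. Since 0 = 0, parabolic.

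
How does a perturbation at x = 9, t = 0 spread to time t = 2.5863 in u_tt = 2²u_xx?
Domain of influence: [3.8274, 14.1726]. Data at x = 9 spreads outward at speed 2.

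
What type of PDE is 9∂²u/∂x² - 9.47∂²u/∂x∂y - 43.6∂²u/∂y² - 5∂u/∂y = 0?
With A = 9, B = -9.47, C = -43.6, the discriminant is 1659.2809. This is a hyperbolic PDE.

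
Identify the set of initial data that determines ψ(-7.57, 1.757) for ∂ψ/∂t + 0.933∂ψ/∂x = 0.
A single point: x = -9.209281. The characteristic through (-7.57, 1.757) is x - 0.933t = const, so x = -7.57 - 0.933·1.757 = -9.209281.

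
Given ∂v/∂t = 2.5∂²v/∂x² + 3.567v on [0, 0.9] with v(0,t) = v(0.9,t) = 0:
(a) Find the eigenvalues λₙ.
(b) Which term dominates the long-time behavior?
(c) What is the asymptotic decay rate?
Eigenvalues: λₙ = 2.5n²π²/0.9² - 3.567.
First three modes:
  n=1: λ₁ = 2.5π²/0.9² - 3.567 ≈ 26.895
  n=2: λ₂ = 10π²/0.9² - 3.567 ≈ 118.28
  n=3: λ₃ = 22.5π²/0.9² - 3.567 ≈ 270.589
Since 2.5π²/0.9² ≈ 30.462 > 3.567, all λₙ > 0.
The n=1 mode decays slowest → dominates as t → ∞.
Asymptotic: v ~ c₁ sin(πx/0.9) e^{-λ₁t} with decay rate λ₁ ≈ 26.895.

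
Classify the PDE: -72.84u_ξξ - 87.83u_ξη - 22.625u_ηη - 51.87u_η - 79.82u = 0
A = -72.84, B = -87.83, C = -22.625. Discriminant B² - 4AC = 1122.0889. Since 1122.0889 > 0, hyperbolic.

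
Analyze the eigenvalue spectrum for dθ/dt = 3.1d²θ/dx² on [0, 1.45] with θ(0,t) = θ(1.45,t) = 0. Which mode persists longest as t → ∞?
Eigenvalues: λₙ = 3.1n²π²/1.45².
First three modes:
  n=1: λ₁ = 3.1π²/1.45² ≈ 14.552
  n=2: λ₂ = 12.4π²/1.45² ≈ 58.208 (4× faster decay)
  n=3: λ₃ = 27.9π²/1.45² ≈ 130.969 (9× faster decay)
As t → ∞, higher modes decay exponentially faster. The n=1 mode dominates: θ ~ c₁ sin(πx/1.45) e^{-λ₁t}.
Decay rate: λ₁ = 3.1π²/1.45² ≈ 14.552.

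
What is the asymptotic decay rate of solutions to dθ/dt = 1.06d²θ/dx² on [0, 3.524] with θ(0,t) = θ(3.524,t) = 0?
Eigenvalues: λₙ = 1.06n²π²/3.524².
First three modes:
  n=1: λ₁ = 1.06π²/3.524² ≈ 0.842
  n=2: λ₂ = 4.24π²/3.524² ≈ 3.37 (4× faster decay)
  n=3: λ₃ = 9.54π²/3.524² ≈ 7.582 (9× faster decay)
As t → ∞, higher modes decay exponentially faster. The n=1 mode dominates: θ ~ c₁ sin(πx/3.524) e^{-λ₁t}.
Decay rate: λ₁ = 1.06π²/3.524² ≈ 0.842.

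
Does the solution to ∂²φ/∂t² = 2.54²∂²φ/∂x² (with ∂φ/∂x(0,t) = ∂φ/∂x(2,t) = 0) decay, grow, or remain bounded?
φ oscillates about a mean that drifts linearly in t (generically unbounded; no decay). There is no damping, so the nonconstant modes persist as standing waves (energy conserved, no decay). But with Neumann conditions at both ends the constant mode has eigenvalue 0: the spatial mean M(t) of φ satisfies M'' = 0, so M(t) = M(0) + M'(0)·t. Unless the initial velocity has zero mean (∫φ_t(x,0)dx = 0), the solution grows linearly in t (unbounded, though not exponentially); if it does have zero mean, the solution stays bounded and simply oscillates.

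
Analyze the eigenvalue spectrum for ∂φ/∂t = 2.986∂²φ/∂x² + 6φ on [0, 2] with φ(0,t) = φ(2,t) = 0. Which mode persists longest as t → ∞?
Eigenvalues: λₙ = 2.986n²π²/2² - 6.
First three modes:
  n=1: λ₁ = 2.986π²/2² - 6 ≈ 1.368
  n=2: λ₂ = 11.944π²/2² - 6 ≈ 23.471
  n=3: λ₃ = 26.874π²/2² - 6 ≈ 60.309
Since 2.986π²/2² ≈ 7.368 > 6, all λₙ > 0.
The n=1 mode decays slowest → dominates as t → ∞.
Asymptotic: φ ~ c₁ sin(πx/2) e^{-λ₁t} with decay rate λ₁ ≈ 1.368.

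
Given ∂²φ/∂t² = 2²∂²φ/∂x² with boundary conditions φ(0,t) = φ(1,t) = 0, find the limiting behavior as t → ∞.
φ oscillates (no decay). Energy is conserved; the solution oscillates indefinitely as standing waves.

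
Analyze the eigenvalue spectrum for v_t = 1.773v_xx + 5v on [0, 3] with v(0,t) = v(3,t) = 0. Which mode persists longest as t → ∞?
Eigenvalues: λₙ = 1.773n²π²/3² - 5.
First three modes:
  n=1: λ₁ = 1.773π²/3² - 5 ≈ -3.056
  n=2: λ₂ = 7.092π²/3² - 5 ≈ 2.777
  n=3: λ₃ = 15.957π²/3² - 5 ≈ 12.499
Since 1.773π²/3² ≈ 1.944 < 5, λ₁ < 0.
The n=1 mode grows fastest (−λₙ is largest for n=1) → dominates.
Asymptotic: v ~ c₁ sin(πx/3) e^{3.056t} (exponential growth at rate −λ₁ ≈ 3.056).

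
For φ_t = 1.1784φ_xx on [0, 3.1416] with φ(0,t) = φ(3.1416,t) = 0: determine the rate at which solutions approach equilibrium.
Eigenvalues: λₙ = 1.1784n²π²/3.1416².
First three modes:
  n=1: λ₁ = 1.1784π²/3.1416² ≈ 1.178
  n=2: λ₂ = 4.7136π²/3.1416² ≈ 4.714 (4× faster decay)
  n=3: λ₃ = 10.6056π²/3.1416² ≈ 10.606 (9× faster decay)
As t → ∞, higher modes decay exponentially faster. The n=1 mode dominates: φ ~ c₁ sin(πx/3.1416) e^{-λ₁t}.
Decay rate: λ₁ = 1.1784π²/3.1416² ≈ 1.178.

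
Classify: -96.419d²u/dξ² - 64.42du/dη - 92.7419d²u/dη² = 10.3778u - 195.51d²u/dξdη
Rewriting in standard form: -96.419d²u/dξ² + 195.51d²u/dξdη - 92.7419d²u/dη² - 64.42du/dη - 10.3778u = 0. Hyperbolic (discriminant = 2455.8350756).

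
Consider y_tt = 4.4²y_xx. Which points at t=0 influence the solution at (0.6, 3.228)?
Domain of dependence: [-13.6032, 14.8032]. Signals travel at speed 4.4, so data within |x - 0.6| ≤ 4.4·3.228 = 14.2032 can reach the point.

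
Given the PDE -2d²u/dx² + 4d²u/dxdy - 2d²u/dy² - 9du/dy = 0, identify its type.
The second-order coefficients are A = -2, B = 4, C = -2. Since B² - 4AC = 0 = 0, this is a parabolic PDE.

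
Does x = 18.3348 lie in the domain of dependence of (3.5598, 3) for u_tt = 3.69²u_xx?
No. The domain of dependence is [-7.5102, 14.6298], and 18.3348 is outside this interval.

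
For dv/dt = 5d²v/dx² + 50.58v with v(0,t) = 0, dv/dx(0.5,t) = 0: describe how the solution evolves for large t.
v grows unboundedly. Reaction dominates diffusion (r=50.58 > κπ²/(4L²)≈49.35); solution grows exponentially.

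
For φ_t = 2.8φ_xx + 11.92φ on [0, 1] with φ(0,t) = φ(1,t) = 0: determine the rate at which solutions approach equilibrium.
Eigenvalues: λₙ = 2.8n²π²/1² - 11.92.
First three modes:
  n=1: λ₁ = 2.8π² - 11.92 ≈ 15.715
  n=2: λ₂ = 11.2π² - 11.92 ≈ 98.62
  n=3: λ₃ = 25.2π² - 11.92 ≈ 236.794
Since 2.8π² ≈ 27.635 > 11.92, all λₙ > 0.
The n=1 mode decays slowest → dominates as t → ∞.
Asymptotic: φ ~ c₁ sin(πx/1) e^{-λ₁t} with decay rate λ₁ ≈ 15.715.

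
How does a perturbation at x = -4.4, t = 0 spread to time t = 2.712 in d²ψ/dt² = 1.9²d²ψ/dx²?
Domain of influence: [-9.5528, 0.7528]. Data at x = -4.4 spreads outward at speed 1.9.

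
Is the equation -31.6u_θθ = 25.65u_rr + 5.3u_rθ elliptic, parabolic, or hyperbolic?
Rewriting in standard form: -25.65u_rr - 5.3u_rθ - 31.6u_θθ = 0. Computing B² - 4AC with A = -25.65, B = -5.3, C = -31.6: discriminant = -3214.07 (negative). Answer: elliptic.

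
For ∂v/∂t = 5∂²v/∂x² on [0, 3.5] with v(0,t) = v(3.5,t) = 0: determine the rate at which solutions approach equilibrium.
Eigenvalues: λₙ = 5n²π²/3.5².
First three modes:
  n=1: λ₁ = 5π²/3.5² ≈ 4.028
  n=2: λ₂ = 20π²/3.5² ≈ 16.114 (4× faster decay)
  n=3: λ₃ = 45π²/3.5² ≈ 36.256 (9× faster decay)
As t → ∞, higher modes decay exponentially faster. The n=1 mode dominates: v ~ c₁ sin(πx/3.5) e^{-λ₁t}.
Decay rate: λ₁ = 5π²/3.5² ≈ 4.028.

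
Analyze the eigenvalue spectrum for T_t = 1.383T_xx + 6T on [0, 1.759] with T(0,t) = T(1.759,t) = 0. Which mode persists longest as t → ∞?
Eigenvalues: λₙ = 1.383n²π²/1.759² - 6.
First three modes:
  n=1: λ₁ = 1.383π²/1.759² - 6 ≈ -1.588
  n=2: λ₂ = 5.532π²/1.759² - 6 ≈ 11.646
  n=3: λ₃ = 12.447π²/1.759² - 6 ≈ 33.704
Since 1.383π²/1.759² ≈ 4.412 < 6, λ₁ < 0.
The n=1 mode grows fastest (−λₙ is largest for n=1) → dominates.
Asymptotic: T ~ c₁ sin(πx/1.759) e^{1.588t} (exponential growth at rate −λ₁ ≈ 1.588).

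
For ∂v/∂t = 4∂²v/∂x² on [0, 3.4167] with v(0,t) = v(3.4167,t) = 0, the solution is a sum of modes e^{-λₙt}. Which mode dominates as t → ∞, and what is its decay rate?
Eigenvalues: λₙ = 4n²π²/3.4167².
First three modes:
  n=1: λ₁ = 4π²/3.4167² ≈ 3.382
  n=2: λ₂ = 16π²/3.4167² ≈ 13.527 (4× faster decay)
  n=3: λ₃ = 36π²/3.4167² ≈ 30.436 (9× faster decay)
As t → ∞, higher modes decay exponentially faster. The n=1 mode dominates: v ~ c₁ sin(πx/3.4167) e^{-λ₁t}.
Decay rate: λ₁ = 4π²/3.4167² ≈ 3.382.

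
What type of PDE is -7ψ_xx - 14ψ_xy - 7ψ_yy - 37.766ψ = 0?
With A = -7, B = -14, C = -7, the discriminant is 0. This is a parabolic PDE.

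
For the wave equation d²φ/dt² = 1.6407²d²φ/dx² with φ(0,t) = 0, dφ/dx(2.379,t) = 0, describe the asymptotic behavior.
φ oscillates (no decay). Energy is conserved; the solution oscillates indefinitely as standing waves.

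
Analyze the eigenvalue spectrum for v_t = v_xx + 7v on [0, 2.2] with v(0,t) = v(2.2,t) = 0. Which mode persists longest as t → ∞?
Eigenvalues: λₙ = n²π²/2.2² - 7.
First three modes:
  n=1: λ₁ = π²/2.2² - 7 ≈ -4.961
  n=2: λ₂ = 4π²/2.2² - 7 ≈ 1.157
  n=3: λ₃ = 9π²/2.2² - 7 ≈ 11.353
Since π²/2.2² ≈ 2.039 < 7, λ₁ < 0.
The n=1 mode grows fastest (−λₙ is largest for n=1) → dominates.
Asymptotic: v ~ c₁ sin(πx/2.2) e^{4.961t} (exponential growth at rate −λ₁ ≈ 4.961).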